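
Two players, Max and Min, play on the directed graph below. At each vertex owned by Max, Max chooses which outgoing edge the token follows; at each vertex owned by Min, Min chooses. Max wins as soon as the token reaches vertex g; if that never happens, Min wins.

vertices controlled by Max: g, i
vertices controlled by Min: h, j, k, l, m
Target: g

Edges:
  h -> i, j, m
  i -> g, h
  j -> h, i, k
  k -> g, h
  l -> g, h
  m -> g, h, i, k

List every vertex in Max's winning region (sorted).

A0 = {g}
A1: add {i} — i (Max) has i→g.
A2 = A1; e.g. h (Min) can still go to j. Fixed point.
Max's winning region = {g, i}.

g, i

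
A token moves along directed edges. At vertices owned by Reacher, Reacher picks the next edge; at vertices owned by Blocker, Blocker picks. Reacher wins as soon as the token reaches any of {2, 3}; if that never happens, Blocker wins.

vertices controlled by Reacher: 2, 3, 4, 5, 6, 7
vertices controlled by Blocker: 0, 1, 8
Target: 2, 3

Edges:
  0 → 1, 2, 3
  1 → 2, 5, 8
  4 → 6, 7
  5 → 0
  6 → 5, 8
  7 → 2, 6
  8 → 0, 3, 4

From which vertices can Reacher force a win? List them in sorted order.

A0 = {2, 3}
A1: add {7} — 7 (Reacher) has 7→2.
A2: add {4} — 4 (Reacher) has 4→7.
A3 = A2; e.g. 0 (Blocker) can still go to 1. Fixed point.
Reacher's winning region = {2, 3, 4, 7}.

2, 3, 4, 7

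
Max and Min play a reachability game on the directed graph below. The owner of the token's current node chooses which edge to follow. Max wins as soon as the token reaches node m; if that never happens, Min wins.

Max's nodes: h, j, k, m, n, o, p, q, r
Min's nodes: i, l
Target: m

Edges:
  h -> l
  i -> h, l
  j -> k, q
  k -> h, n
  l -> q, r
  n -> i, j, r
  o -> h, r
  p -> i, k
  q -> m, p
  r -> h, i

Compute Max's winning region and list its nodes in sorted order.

j, k, m, n, p, q

A0 = {m}
A1: add {q} — q (Max) has q→m.
A2: add {j} — j (Max) has j→q.
A3: add {n} — n (Max) has n→j.
A4: add {k} — k (Max) has k→n.
A5: add {p} — p (Max) has p→k.
A6 = A5; e.g. h (Max) has no edge into A5. Fixed point.
Max's winning region = {j, k, m, n, p, q}.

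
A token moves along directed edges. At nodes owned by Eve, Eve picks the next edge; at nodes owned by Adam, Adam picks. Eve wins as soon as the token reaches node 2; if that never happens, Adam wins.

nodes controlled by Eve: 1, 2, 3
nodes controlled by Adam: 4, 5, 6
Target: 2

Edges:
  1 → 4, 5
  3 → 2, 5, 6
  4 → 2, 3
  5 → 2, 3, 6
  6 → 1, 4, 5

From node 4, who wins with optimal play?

A0 = {2}
A1: add {3} — 3 (Eve) has 3→2.
A2: add {4} — 4 (Adam): all of {2, 3} already in.
4 ∈ A2, so Eve can force the target.

Eve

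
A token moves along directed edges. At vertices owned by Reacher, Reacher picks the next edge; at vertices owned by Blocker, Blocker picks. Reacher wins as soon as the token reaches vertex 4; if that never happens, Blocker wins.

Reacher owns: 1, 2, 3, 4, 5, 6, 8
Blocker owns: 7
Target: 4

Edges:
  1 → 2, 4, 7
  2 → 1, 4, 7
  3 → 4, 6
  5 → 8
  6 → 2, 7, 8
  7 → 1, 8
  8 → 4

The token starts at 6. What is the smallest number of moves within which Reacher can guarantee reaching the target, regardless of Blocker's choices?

2

A0 = {4}
A1: add {1, 2, 3, 8} — 1 (Reacher) has 1→4; 2 (Reacher) has 2→4; 3 (Reacher) has 3→4; 8 (Reacher) has 8→4.
A2: add {5, 6, 7} — 5 (Reacher) has 5→8; 6 (Reacher) has 6→2; 7 (Blocker): all of {1, 8} already in.
A2 = all vertices. Fixed point.
6 enters the attractor at level 2, so Reacher can force the target in 2 moves from there.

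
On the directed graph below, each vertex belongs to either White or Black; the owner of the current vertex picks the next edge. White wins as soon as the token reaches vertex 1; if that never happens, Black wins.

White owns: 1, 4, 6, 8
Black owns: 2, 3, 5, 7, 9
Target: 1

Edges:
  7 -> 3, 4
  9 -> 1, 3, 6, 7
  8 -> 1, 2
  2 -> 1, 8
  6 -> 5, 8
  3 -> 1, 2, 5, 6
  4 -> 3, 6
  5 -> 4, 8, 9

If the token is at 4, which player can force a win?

White

A0 = {1}
A1: add {8} — 8 (White) has 8→1.
A2: add {2, 6} — 2 (Black): all of {1, 8} already in; 6 (White) has 6→8.
A3: add {4} — 4 (White) has 4→6.
A4 = A3; e.g. 3 (Black) can still go to 5. Fixed point.
4 ∈ A3, so White can force the target.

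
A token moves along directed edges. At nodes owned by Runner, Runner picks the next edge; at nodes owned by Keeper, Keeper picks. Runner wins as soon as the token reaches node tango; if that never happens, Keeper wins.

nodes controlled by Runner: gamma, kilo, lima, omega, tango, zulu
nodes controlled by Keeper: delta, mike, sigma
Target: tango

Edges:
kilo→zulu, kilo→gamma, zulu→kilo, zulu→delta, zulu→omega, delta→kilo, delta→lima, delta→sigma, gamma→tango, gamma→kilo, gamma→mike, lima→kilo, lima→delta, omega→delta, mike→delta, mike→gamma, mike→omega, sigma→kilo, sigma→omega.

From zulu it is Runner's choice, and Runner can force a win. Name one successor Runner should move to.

kilo

A0 = {tango}
A1: add {gamma} — gamma (Runner) has gamma→tango.
A2: add {kilo} — kilo (Runner) has kilo→gamma.
A3: add {lima, zulu} — zulu (Runner) has zulu→kilo; lima (Runner) has lima→kilo.
A4 = A3; e.g. delta (Keeper) can still go to sigma. Fixed point.
From zulu, successor kilo is in the attractor (rank 2); the other successors delta, omega are not.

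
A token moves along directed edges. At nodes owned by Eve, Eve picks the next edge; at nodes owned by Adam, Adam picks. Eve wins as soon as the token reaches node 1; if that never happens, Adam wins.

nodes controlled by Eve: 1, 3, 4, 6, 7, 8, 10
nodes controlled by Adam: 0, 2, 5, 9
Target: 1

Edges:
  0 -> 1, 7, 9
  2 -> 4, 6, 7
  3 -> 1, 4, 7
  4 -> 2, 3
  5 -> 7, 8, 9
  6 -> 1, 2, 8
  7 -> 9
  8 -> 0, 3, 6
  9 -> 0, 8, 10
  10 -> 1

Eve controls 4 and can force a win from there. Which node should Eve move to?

3

A0 = {1}
A1: add {3, 6, 10} — 3 (Eve) has 3→1; 6 (Eve) has 6→1; 10 (Eve) has 10→1.
A2: add {4, 8} — 4 (Eve) has 4→3; 8 (Eve) has 8→3.
A3 = A2; e.g. 0 (Adam) can still go to 7. Fixed point.
From 4, successor 3 is in the attractor (rank 1); the other successor 2 is not.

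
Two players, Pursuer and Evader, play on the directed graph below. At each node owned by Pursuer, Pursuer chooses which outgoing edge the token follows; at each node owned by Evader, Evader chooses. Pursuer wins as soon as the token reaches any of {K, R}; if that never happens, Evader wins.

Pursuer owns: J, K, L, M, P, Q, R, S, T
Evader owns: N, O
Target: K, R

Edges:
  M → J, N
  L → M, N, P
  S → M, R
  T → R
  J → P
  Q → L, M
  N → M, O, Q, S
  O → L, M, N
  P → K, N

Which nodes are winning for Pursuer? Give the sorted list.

J, K, L, M, P, Q, R, S, T

A0 = {K, R}
A1: add {P, S, T} — P (Pursuer) has P→K; S (Pursuer) has S→R; T (Pursuer) has T→R.
A2: add {J, L} — J (Pursuer) has J→P; L (Pursuer) has L→P.
A3: add {M, Q} — M (Pursuer) has M→J; Q (Pursuer) has Q→L.
A4 = A3; e.g. N (Evader) can still go to O. Fixed point.
Pursuer's winning region = {J, K, L, M, P, Q, R, S, T}.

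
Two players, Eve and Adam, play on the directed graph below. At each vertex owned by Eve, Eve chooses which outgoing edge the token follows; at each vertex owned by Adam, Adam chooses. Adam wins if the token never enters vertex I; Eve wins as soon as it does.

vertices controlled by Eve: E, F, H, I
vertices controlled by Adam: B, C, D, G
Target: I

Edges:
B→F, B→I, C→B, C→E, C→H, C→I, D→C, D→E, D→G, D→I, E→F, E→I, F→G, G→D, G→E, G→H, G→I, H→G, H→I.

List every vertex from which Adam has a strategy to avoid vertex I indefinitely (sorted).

A0 = {I}
A1: add {E, H} — E (Eve) has E→I; H (Eve) has H→I.
A2 = A1; e.g. B (Adam) can still go to F. Fixed point.
Eve's attractor = {E, H, I}; Adam avoids the target exactly from the complement.

B, C, D, F, G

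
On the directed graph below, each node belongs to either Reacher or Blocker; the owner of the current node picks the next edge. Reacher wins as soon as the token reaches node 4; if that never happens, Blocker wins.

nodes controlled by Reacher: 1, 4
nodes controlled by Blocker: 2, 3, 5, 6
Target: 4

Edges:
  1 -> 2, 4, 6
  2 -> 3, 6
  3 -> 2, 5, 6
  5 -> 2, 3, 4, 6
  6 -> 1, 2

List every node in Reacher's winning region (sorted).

A0 = {4}
A1: add {1} — 1 (Reacher) has 1→4.
A2 = A1; e.g. 2 (Blocker) can still go to 3. Fixed point.
Reacher's winning region = {1, 4}.

1, 4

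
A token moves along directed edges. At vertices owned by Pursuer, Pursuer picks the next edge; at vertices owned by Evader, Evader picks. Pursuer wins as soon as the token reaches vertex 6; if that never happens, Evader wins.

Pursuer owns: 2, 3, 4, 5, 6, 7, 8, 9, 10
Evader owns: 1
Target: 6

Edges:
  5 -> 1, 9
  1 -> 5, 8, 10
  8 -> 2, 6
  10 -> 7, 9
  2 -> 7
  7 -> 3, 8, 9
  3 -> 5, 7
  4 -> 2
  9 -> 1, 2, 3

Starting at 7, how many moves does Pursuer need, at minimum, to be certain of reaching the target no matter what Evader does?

2

A0 = {6}
A1: add {8} — 8 (Pursuer) has 8→6.
A2: add {7} — 7 (Pursuer) has 7→8.
7 enters the attractor at level 2, so Pursuer can force the target in 2 moves from there.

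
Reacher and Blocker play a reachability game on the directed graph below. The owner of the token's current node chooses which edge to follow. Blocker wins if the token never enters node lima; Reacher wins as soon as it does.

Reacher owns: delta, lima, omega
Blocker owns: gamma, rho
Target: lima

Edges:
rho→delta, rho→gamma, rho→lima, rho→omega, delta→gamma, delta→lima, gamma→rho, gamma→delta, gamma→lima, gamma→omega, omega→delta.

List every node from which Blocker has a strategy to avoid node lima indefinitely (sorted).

A0 = {lima}
A1: add {delta} — delta (Reacher) has delta→lima.
A2: add {omega} — omega (Reacher) has omega→delta.
A3 = A2; e.g. rho (Blocker) can still go to gamma. Fixed point.
Reacher's attractor = {delta, lima, omega}; Blocker avoids the target exactly from the complement.

gamma, rho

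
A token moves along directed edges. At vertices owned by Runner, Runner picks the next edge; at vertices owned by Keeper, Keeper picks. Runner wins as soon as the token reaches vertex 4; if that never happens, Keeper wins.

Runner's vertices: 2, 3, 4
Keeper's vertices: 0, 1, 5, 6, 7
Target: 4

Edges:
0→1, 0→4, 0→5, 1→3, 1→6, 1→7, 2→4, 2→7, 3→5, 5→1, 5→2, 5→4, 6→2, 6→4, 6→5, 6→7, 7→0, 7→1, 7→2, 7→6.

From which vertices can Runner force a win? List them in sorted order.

2, 4

A0 = {4}
A1: add {2} — 2 (Runner) has 2→4.
A2 = A1; e.g. 0 (Keeper) can still go to 1. Fixed point.
Runner's winning region = {2, 4}.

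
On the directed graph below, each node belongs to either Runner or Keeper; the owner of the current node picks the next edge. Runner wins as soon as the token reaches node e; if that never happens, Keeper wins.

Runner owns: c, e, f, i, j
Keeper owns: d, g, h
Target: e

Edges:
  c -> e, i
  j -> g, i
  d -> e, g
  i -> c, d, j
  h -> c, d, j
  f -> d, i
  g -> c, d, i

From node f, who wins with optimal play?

A0 = {e}
A1: add {c} — c (Runner) has c→e.
A2: add {i} — i (Runner) has i→c.
A3: add {f, j} — f (Runner) has f→i; j (Runner) has j→i.
A4 = A3; e.g. d (Keeper) can still go to g. Fixed point.
f ∈ A3, so Runner can force the target.

Runner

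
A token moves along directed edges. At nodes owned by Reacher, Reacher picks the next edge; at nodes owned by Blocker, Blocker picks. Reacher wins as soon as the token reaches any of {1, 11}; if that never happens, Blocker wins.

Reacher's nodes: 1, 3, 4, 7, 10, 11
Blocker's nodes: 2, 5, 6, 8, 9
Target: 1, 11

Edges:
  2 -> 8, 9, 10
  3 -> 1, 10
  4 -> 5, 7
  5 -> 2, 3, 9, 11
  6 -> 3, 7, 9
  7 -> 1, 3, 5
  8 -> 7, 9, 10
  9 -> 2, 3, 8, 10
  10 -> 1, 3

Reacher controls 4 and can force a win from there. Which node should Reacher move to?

A0 = {1, 11}
A1: add {3, 7, 10} — 3 (Reacher) has 3→1; 7 (Reacher) has 7→1; 10 (Reacher) has 10→1.
A2: add {4} — 4 (Reacher) has 4→7.
A3 = A2; e.g. 2 (Blocker) can still go to 8. Fixed point.
From 4, successor 7 is in the attractor (rank 1); the other successor 5 is not.

7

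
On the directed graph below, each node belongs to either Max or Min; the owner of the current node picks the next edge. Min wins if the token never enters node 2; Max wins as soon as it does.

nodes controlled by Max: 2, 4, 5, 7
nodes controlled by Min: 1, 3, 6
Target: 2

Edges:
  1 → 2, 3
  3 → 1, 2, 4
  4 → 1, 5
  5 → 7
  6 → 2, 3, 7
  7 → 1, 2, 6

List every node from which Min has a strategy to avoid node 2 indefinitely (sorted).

A0 = {2}
A1: add {7} — 7 (Max) has 7→2.
A2: add {5} — 5 (Max) has 5→7.
A3: add {4} — 4 (Max) has 4→5.
A4 = A3; e.g. 1 (Min) can still go to 3. Fixed point.
Max's attractor = {2, 4, 5, 7}; Min avoids the target exactly from the complement.

1, 3, 6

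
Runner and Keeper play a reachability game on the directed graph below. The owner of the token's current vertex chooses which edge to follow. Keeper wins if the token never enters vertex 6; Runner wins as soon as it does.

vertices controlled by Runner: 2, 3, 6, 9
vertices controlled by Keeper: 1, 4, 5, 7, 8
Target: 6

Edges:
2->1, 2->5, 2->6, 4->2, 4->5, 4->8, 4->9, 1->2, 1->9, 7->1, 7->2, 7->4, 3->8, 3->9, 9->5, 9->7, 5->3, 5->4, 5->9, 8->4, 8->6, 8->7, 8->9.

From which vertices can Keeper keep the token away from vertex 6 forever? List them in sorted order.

A0 = {6}
A1: add {2} — 2 (Runner) has 2→6.
A2 = A1; e.g. 1 (Keeper) can still go to 9. Fixed point.
Runner's attractor = {2, 6}; Keeper avoids the target exactly from the complement.

1, 3, 4, 5, 7, 8, 9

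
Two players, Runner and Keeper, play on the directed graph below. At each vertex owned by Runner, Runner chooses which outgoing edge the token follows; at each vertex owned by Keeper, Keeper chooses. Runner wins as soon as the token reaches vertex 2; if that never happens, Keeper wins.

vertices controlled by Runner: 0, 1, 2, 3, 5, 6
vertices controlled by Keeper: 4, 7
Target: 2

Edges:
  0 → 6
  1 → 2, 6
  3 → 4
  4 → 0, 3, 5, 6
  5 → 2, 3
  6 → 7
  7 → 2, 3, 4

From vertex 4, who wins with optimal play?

A0 = {2}
A1: add {1, 5} — 1 (Runner) has 1→2; 5 (Runner) has 5→2.
A2 = A1; e.g. 0 (Runner) has no edge into A1. Fixed point.
4 never enters the attractor, so Keeper can avoid the target forever.

Keeper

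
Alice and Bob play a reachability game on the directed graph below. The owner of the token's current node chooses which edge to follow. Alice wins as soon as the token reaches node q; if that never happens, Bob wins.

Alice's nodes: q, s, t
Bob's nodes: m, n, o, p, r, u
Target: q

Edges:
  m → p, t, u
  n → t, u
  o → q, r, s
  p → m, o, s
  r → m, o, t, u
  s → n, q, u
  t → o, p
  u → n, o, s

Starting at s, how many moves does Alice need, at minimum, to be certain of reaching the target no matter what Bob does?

1

A0 = {q}
A1: add {s} — s (Alice) has s→q.
A2 = A1; e.g. m (Bob) can still go to p. Fixed point.
s enters the attractor at level 1, so Alice can force the target in 1 move from there.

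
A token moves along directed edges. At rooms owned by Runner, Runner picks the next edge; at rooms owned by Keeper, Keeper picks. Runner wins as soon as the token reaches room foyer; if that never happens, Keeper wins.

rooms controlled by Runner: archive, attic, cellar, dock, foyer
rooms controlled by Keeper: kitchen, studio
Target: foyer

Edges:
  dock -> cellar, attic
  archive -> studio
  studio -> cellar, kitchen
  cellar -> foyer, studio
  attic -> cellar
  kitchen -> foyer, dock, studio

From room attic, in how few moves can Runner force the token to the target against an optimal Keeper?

2

A0 = {foyer}
A1: add {cellar} — cellar (Runner) has cellar→foyer.
A2: add {attic, dock} — dock (Runner) has dock→cellar; attic (Runner) has attic→cellar.
A3 = A2; e.g. archive (Runner) has no edge into A2. Fixed point.
attic enters the attractor at level 2, so Runner can force the target in 2 moves from there.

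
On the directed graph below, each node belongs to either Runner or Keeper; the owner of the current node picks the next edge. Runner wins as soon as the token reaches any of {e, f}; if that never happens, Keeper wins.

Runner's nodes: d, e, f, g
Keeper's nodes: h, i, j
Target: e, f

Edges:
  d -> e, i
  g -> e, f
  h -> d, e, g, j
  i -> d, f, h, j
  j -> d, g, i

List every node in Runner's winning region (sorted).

A0 = {e, f}
A1: add {d, g} — d (Runner) has d→e; g (Runner) has g→e.
A2 = A1; e.g. h (Keeper) can still go to j. Fixed point.
Runner's winning region = {d, e, f, g}.

d, e, f, g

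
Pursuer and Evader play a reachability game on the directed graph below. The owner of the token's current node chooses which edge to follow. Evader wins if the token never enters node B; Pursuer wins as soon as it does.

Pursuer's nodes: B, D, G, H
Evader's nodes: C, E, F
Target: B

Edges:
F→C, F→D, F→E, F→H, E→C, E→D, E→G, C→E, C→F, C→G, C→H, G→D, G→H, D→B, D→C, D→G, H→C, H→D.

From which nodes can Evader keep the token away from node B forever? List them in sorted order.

C, E, F

A0 = {B}
A1: add {D} — D (Pursuer) has D→B.
A2: add {G, H} — G (Pursuer) has G→D; H (Pursuer) has H→D.
A3 = A2; e.g. C (Evader) can still go to E. Fixed point.
Pursuer's attractor = {B, D, G, H}; Evader avoids the target exactly from the complement.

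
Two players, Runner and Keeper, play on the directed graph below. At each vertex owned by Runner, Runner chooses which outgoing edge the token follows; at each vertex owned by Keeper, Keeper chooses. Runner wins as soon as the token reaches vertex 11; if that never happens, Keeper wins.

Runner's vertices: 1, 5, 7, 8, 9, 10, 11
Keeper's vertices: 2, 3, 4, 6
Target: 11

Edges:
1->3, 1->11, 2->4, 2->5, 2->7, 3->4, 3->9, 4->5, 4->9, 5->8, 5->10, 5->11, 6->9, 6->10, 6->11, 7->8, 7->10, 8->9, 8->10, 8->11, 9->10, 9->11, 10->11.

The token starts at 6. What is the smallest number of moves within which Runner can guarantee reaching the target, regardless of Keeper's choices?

2

A0 = {11}
A1: add {1, 5, 8, 9, 10} — 1 (Runner) has 1→11; 5 (Runner) has 5→11; 8 (Runner) has 8→11; 9 (Runner) has 9→11; 10 (Runner) has 10→11.
A2: add {4, 6, 7} — 4 (Keeper): all of {5, 9} already in; 6 (Keeper): all of {9, 10, 11} already in; 7 (Runner) has 7→8.
6 enters the attractor at level 2, so Runner can force the target in 2 moves from there.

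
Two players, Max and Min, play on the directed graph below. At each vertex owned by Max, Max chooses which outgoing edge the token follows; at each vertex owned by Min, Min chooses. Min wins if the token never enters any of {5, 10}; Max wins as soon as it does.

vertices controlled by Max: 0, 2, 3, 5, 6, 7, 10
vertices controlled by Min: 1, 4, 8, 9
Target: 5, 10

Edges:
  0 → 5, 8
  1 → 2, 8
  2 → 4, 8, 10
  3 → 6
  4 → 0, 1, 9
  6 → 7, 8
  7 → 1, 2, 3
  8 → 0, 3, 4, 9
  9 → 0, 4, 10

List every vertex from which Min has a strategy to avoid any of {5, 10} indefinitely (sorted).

A0 = {5, 10}
A1: add {0, 2} — 0 (Max) has 0→5; 2 (Max) has 2→10.
A2: add {7} — 7 (Max) has 7→2.
A3: add {6} — 6 (Max) has 6→7.
A4: add {3} — 3 (Max) has 3→6.
A5 = A4; e.g. 1 (Min) can still go to 8. Fixed point.
Max's attractor = {0, 2, 3, 5, 6, 7, 10}; Min avoids the target exactly from the complement.

1, 4, 8, 9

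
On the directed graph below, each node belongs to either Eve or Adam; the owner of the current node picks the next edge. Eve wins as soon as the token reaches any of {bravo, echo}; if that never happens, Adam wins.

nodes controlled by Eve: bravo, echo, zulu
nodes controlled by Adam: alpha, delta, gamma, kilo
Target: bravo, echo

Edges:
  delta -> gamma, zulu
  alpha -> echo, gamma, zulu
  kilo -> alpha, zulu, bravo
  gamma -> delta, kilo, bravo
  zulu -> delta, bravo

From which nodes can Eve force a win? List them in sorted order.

A0 = {bravo, echo}
A1: add {zulu} — zulu (Eve) has zulu→bravo.
A2 = A1; e.g. delta (Adam) can still go to gamma. Fixed point.
Eve's winning region = {bravo, echo, zulu}.

bravo, echo, zulu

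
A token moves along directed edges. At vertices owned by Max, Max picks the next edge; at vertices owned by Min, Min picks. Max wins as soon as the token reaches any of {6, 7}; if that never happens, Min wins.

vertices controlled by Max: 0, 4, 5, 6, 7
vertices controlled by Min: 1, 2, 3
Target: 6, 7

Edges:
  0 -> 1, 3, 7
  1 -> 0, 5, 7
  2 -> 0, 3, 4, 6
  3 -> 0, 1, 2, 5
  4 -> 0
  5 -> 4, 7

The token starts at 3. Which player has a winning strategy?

A0 = {6, 7}
A1: add {0, 5} — 0 (Max) has 0→7; 5 (Max) has 5→7.
A2: add {1, 4} — 1 (Min): all of {0, 5, 7} already in; 4 (Max) has 4→0.
A3 = A2; e.g. 2 (Min) can still go to 3. Fixed point.
3 never enters the attractor, so Min can avoid the target forever.

Min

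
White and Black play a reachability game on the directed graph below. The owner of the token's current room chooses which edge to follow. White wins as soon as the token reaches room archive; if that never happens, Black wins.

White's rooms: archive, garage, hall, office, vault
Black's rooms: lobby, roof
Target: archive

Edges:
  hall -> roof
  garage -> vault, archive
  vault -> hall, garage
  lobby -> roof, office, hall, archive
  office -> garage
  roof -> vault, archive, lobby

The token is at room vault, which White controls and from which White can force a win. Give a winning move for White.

garage

A0 = {archive}
A1: add {garage} — garage (White) has garage→archive.
A2: add {office, vault} — office (White) has office→garage; vault (White) has vault→garage.
A3 = A2; e.g. roof (Black) can still go to lobby. Fixed point.
From vault, successor garage is in the attractor (rank 1); the other successor hall is not.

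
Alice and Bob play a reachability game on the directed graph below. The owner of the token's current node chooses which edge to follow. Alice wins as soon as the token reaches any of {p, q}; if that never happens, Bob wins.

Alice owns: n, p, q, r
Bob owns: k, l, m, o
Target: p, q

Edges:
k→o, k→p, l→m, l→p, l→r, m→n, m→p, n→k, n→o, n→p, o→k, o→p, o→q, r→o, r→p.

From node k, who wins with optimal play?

A0 = {p, q}
A1: add {n, r} — n (Alice) has n→p; r (Alice) has r→p.
A2: add {m} — m (Bob): all of {n, p} already in.
A3: add {l} — l (Bob): all of {m, p, r} already in.
A4 = A3; e.g. k (Bob) can still go to o. Fixed point.
k never enters the attractor, so Bob can avoid the target forever.

Bob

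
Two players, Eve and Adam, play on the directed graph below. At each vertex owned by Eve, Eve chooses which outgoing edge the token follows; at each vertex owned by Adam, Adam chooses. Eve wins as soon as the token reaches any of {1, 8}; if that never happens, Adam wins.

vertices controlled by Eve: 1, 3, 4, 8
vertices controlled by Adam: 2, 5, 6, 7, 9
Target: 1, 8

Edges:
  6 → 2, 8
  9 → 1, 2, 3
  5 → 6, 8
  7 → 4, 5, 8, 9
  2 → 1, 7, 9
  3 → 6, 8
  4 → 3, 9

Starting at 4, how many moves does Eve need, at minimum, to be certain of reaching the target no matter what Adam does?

2

A0 = {1, 8}
A1: add {3} — 3 (Eve) has 3→8.
A2: add {4} — 4 (Eve) has 4→3.
A3 = A2; e.g. 2 (Adam) can still go to 7. Fixed point.
4 enters the attractor at level 2, so Eve can force the target in 2 moves from there.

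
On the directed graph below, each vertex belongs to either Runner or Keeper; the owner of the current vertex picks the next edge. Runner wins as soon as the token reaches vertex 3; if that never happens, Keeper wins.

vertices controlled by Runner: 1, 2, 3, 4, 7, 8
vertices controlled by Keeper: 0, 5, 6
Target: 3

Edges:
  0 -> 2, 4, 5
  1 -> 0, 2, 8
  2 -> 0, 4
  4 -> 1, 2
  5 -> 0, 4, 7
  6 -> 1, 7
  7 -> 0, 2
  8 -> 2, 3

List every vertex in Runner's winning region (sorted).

1, 2, 3, 4, 6, 7, 8

A0 = {3}
A1: add {8} — 8 (Runner) has 8→3.
A2: add {1} — 1 (Runner) has 1→8.
A3: add {4} — 4 (Runner) has 4→1.
A4: add {2} — 2 (Runner) has 2→4.
A5: add {7} — 7 (Runner) has 7→2.
A6: add {6} — 6 (Keeper): all of {1, 7} already in.
A7 = A6; e.g. 0 (Keeper) can still go to 5. Fixed point.
Runner's winning region = {1, 2, 3, 4, 6, 7, 8}.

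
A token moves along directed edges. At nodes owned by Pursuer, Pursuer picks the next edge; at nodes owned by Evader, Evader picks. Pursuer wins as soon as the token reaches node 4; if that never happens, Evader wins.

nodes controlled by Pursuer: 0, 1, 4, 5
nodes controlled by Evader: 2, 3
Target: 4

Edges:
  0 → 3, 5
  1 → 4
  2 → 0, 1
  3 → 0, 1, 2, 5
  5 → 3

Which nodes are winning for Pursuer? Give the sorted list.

A0 = {4}
A1: add {1} — 1 (Pursuer) has 1→4.
A2 = A1; e.g. 0 (Pursuer) has no edge into A1. Fixed point.
Pursuer's winning region = {1, 4}.

1, 4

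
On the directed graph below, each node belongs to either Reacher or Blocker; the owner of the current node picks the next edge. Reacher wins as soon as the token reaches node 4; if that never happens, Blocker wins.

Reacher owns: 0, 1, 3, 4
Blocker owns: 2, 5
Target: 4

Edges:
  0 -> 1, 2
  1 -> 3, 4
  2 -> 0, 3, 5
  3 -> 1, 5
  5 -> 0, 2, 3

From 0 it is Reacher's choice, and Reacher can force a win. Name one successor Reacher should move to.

A0 = {4}
A1: add {1} — 1 (Reacher) has 1→4.
A2: add {0, 3} — 0 (Reacher) has 0→1; 3 (Reacher) has 3→1.
A3 = A2; e.g. 2 (Blocker) can still go to 5. Fixed point.
From 0, successor 1 is in the attractor (rank 1); the other successor 2 is not.

1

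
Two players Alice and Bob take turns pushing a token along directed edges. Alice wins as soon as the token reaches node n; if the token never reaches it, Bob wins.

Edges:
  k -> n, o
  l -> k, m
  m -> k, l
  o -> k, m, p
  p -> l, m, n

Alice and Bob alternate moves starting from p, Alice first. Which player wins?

Track states (vertex, player-to-move).
A0 = {(n,Alice), (n,Bob)}
A1: add {(k,Alice), (p,Alice)}.
(p,Alice) ∈ A1 ⇒ Alice forces the target.

Alice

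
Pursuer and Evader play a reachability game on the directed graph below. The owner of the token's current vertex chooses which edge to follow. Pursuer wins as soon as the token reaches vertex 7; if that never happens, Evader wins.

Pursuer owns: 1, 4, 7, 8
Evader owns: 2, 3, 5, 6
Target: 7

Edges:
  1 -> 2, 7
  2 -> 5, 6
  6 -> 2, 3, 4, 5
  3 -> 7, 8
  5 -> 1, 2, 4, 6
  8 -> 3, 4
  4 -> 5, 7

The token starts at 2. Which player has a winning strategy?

Evader

A0 = {7}
A1: add {1, 4} — 1 (Pursuer) has 1→7; 4 (Pursuer) has 4→7.
A2: add {8} — 8 (Pursuer) has 8→4.
A3: add {3} — 3 (Evader): all of {7, 8} already in.
A4 = A3; e.g. 2 (Evader) can still go to 5. Fixed point.
2 never enters the attractor, so Evader can avoid the target forever.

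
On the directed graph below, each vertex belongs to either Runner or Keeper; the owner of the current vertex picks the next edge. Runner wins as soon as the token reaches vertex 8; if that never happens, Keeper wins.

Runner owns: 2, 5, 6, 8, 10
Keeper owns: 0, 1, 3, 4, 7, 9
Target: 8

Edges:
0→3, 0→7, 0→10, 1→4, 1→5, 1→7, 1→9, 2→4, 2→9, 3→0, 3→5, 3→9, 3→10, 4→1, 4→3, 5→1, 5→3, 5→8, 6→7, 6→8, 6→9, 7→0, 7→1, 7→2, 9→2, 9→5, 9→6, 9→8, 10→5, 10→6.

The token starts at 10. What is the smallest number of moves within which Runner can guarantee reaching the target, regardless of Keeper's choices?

2

A0 = {8}
A1: add {5, 6} — 5 (Runner) has 5→8; 6 (Runner) has 6→8.
A2: add {10} — 10 (Runner) has 10→5.
A3 = A2; e.g. 0 (Keeper) can still go to 3. Fixed point.
10 enters the attractor at level 2, so Runner can force the target in 2 moves from there.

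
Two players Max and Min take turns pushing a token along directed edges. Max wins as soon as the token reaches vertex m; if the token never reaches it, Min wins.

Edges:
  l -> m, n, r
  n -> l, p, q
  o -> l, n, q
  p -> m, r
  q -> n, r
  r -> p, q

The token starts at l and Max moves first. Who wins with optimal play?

Track states (vertex, player-to-move).
A0 = {(m,Max), (m,Min)}
A1: add {(l,Max), (p,Max)}.
(l,Max) ∈ A1 ⇒ Max forces the target.

Max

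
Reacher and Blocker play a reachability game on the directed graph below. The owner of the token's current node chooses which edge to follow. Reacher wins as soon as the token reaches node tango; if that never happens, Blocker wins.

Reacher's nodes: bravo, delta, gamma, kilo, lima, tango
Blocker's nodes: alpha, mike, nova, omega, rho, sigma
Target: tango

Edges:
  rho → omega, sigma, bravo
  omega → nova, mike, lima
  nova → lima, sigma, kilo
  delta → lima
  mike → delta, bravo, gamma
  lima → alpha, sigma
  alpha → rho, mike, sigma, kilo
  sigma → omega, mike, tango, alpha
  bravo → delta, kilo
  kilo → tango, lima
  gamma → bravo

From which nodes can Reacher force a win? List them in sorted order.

A0 = {tango}
A1: add {kilo} — kilo (Reacher) has kilo→tango.
A2: add {bravo} — bravo (Reacher) has bravo→kilo.
A3: add {gamma} — gamma (Reacher) has gamma→bravo.
A4 = A3; e.g. rho (Blocker) can still go to omega. Fixed point.
Reacher's winning region = {bravo, gamma, kilo, tango}.

bravo, gamma, kilo, tango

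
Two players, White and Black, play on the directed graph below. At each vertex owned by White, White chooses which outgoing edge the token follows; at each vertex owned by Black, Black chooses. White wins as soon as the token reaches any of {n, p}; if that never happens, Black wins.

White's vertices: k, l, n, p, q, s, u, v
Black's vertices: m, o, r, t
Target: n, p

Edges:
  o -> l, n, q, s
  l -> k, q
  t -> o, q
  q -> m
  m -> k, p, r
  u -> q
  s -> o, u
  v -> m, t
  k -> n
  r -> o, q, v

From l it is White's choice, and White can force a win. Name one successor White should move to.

A0 = {n, p}
A1: add {k} — k (White) has k→n.
A2: add {l} — l (White) has l→k.
A3 = A2; e.g. m (Black) can still go to r. Fixed point.
From l, successor k is in the attractor (rank 1); the other successor q is not.

k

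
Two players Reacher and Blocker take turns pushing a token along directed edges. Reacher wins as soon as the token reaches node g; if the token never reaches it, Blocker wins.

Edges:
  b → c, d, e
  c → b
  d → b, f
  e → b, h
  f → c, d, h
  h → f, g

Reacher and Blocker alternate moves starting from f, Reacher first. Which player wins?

Blocker

Track states (vertex, player-to-move).
A0 = {(g,Reacher), (g,Blocker)}
A1: add {(h,Reacher)}.
A2 = A1; e.g. (b,Reacher) stays out. (f,Reacher) never enters ⇒ Blocker avoids the target.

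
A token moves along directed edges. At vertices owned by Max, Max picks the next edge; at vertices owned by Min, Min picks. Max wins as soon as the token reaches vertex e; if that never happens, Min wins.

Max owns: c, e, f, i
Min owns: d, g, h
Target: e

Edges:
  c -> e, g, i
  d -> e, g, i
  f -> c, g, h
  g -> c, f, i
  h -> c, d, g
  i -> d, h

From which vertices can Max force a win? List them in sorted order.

A0 = {e}
A1: add {c} — c (Max) has c→e.
A2: add {f} — f (Max) has f→c.
A3 = A2; e.g. d (Min) can still go to g. Fixed point.
Max's winning region = {c, e, f}.

c, e, f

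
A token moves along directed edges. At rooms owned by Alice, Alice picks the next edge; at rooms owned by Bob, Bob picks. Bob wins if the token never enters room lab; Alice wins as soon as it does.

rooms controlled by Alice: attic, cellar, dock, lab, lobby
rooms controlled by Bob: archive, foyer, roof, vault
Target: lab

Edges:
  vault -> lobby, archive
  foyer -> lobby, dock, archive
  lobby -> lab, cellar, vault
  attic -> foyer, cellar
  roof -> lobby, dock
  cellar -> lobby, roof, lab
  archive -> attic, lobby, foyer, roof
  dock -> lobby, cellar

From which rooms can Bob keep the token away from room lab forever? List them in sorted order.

A0 = {lab}
A1: add {cellar, lobby} — lobby (Alice) has lobby→lab; cellar (Alice) has cellar→lab.
A2: add {attic, dock} — attic (Alice) has attic→cellar; dock (Alice) has dock→lobby.
A3: add {roof} — roof (Bob): all of {lobby, dock} already in.
A4 = A3; e.g. foyer (Bob) can still go to archive. Fixed point.
Alice's attractor = {attic, cellar, dock, lab, lobby, roof}; Bob avoids the target exactly from the complement.

archive, foyer, vault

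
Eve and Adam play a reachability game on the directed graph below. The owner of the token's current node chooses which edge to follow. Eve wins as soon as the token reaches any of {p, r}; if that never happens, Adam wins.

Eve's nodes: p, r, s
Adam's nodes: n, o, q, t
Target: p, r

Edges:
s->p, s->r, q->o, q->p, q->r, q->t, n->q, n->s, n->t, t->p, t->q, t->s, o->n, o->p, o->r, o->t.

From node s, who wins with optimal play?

Eve

A0 = {p, r}
A1: add {s} — s (Eve) has s→p.
A2 = A1; e.g. n (Adam) can still go to q. Fixed point.
s ∈ A1, so Eve can force the target.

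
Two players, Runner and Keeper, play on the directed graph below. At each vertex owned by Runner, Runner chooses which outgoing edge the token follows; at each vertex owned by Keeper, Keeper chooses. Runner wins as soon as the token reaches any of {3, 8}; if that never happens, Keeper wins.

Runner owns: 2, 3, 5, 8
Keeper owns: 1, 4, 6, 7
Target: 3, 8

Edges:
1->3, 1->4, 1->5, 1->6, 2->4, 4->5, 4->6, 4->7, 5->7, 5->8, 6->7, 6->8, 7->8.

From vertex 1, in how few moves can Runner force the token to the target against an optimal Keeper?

A0 = {3, 8}
A1: add {5, 7} — 5 (Runner) has 5→8; 7 (Keeper): all of {8} already in.
A2: add {6} — 6 (Keeper): all of {7, 8} already in.
A3: add {4} — 4 (Keeper): all of {5, 6, 7} already in.
A4: add {1, 2} — 1 (Keeper): all of {3, 4, 5, 6} already in; 2 (Runner) has 2→4.
A4 = all vertices. Fixed point.
1 enters the attractor at level 4, so Runner can force the target in 4 moves from there.

4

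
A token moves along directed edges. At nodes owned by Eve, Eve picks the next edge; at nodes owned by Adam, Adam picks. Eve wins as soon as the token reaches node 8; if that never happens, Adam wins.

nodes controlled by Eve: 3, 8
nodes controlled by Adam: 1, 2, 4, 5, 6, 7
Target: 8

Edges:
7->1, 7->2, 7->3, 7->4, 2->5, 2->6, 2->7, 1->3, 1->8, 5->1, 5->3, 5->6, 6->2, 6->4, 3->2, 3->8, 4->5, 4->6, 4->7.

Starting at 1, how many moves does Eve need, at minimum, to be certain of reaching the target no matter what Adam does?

2

A0 = {8}
A1: add {3} — 3 (Eve) has 3→8.
A2: add {1} — 1 (Adam): all of {3, 8} already in.
A3 = A2; e.g. 2 (Adam) can still go to 5. Fixed point.
1 enters the attractor at level 2, so Eve can force the target in 2 moves from there.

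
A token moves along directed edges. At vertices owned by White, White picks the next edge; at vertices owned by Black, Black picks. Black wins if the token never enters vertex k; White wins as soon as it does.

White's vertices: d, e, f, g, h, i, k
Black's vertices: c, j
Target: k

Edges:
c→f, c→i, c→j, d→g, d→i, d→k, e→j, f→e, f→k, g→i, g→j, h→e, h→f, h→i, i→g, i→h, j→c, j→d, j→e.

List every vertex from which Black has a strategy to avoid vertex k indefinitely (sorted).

A0 = {k}
A1: add {d, f} — d (White) has d→k; f (White) has f→k.
A2: add {h} — h (White) has h→f.
A3: add {i} — i (White) has i→h.
A4: add {g} — g (White) has g→i.
A5 = A4; e.g. c (Black) can still go to j. Fixed point.
White's attractor = {d, f, g, h, i, k}; Black avoids the target exactly from the complement.

c, e, j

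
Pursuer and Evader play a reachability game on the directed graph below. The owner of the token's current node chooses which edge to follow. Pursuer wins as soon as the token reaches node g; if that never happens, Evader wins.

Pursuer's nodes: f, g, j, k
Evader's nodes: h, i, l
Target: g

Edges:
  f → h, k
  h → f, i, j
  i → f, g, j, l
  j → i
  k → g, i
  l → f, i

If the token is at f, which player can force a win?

A0 = {g}
A1: add {k} — k (Pursuer) has k→g.
A2: add {f} — f (Pursuer) has f→k.
A3 = A2; e.g. h (Evader) can still go to i. Fixed point.
f ∈ A2, so Pursuer can force the target.

Pursuer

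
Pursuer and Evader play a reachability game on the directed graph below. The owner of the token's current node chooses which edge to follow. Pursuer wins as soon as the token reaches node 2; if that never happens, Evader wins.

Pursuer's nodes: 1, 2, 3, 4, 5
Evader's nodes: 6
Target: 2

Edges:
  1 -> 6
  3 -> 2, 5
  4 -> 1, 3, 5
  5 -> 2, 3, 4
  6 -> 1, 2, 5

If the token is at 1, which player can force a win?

A0 = {2}
A1: add {3, 5} — 3 (Pursuer) has 3→2; 5 (Pursuer) has 5→2.
A2: add {4} — 4 (Pursuer) has 4→3.
A3 = A2; e.g. 1 (Pursuer) has no edge into A2. Fixed point.
1 never enters the attractor, so Evader can avoid the target forever.

Evader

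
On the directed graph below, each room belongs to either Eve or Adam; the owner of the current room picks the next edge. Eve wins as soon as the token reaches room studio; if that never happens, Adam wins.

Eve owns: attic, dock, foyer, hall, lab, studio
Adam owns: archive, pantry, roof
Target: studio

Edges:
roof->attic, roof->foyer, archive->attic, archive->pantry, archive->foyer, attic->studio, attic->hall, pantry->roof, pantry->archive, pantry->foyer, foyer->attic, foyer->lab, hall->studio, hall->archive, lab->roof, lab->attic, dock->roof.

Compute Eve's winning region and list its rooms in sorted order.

A0 = {studio}
A1: add {attic, hall} — attic (Eve) has attic→studio; hall (Eve) has hall→studio.
A2: add {foyer, lab} — foyer (Eve) has foyer→attic; lab (Eve) has lab→attic.
A3: add {roof} — roof (Adam): all of {attic, foyer} already in.
A4: add {dock} — dock (Eve) has dock→roof.
A5 = A4; e.g. archive (Adam) can still go to pantry. Fixed point.
Eve's winning region = {attic, dock, foyer, hall, lab, roof, studio}.

attic, dock, foyer, hall, lab, roof, studio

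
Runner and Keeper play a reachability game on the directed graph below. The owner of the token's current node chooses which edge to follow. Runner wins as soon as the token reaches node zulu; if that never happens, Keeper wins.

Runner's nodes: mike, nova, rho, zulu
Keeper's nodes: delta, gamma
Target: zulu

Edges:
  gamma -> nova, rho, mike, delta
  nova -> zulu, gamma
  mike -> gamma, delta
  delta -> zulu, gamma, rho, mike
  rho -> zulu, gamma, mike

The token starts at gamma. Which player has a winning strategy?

A0 = {zulu}
A1: add {nova, rho} — nova (Runner) has nova→zulu; rho (Runner) has rho→zulu.
A2 = A1; e.g. gamma (Keeper) can still go to mike. Fixed point.
gamma never enters the attractor, so Keeper can avoid the target forever.

Keeper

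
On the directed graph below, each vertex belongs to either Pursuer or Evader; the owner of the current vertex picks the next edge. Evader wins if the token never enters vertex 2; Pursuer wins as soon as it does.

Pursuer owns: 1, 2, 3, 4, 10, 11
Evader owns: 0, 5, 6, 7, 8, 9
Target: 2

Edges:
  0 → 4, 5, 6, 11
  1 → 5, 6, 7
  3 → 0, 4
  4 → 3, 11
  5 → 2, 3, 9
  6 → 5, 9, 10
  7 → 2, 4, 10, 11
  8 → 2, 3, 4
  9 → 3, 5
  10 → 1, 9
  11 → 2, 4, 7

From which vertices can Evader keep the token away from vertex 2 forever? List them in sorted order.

A0 = {2}
A1: add {11} — 11 (Pursuer) has 11→2.
A2: add {4} — 4 (Pursuer) has 4→11.
A3: add {3} — 3 (Pursuer) has 3→4.
A4: add {8} — 8 (Evader): all of {2, 3, 4} already in.
A5 = A4; e.g. 0 (Evader) can still go to 5. Fixed point.
Pursuer's attractor = {2, 3, 4, 8, 11}; Evader avoids the target exactly from the complement.

0, 1, 5, 6, 7, 9, 10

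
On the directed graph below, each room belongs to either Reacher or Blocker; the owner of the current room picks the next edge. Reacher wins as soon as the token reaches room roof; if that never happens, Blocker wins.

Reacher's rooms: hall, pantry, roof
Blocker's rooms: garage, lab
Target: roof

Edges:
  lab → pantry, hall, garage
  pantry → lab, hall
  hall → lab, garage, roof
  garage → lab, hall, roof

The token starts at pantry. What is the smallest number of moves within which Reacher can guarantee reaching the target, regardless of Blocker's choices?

2

A0 = {roof}
A1: add {hall} — hall (Reacher) has hall→roof.
A2: add {pantry} — pantry (Reacher) has pantry→hall.
A3 = A2; e.g. lab (Blocker) can still go to garage. Fixed point.
pantry enters the attractor at level 2, so Reacher can force the target in 2 moves from there.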